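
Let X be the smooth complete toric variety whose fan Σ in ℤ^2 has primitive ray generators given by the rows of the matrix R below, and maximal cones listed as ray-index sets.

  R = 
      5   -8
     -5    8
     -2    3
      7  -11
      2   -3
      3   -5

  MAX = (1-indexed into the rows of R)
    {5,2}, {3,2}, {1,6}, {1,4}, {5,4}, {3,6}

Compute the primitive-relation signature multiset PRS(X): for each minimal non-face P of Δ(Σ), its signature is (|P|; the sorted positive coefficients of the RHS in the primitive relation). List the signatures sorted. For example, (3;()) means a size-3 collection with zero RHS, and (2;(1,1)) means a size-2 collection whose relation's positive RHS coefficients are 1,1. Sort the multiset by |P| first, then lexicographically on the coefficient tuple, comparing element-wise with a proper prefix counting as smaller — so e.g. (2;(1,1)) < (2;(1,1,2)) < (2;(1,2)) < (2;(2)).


|primitive collections| = 9. Relations:

  P = {1,2}:  v_{1} + v_{2} = 0  ⟹  sig = (2;())
  P = {3,5}:  v_{3} + v_{5} = 0  ⟹  sig = (2;())
  P = {1,3}:  v_{1} + v_{3} = v_{6}  ⟹  sig = (2;(1))
  P = {1,5}:  v_{1} + v_{5} = v_{4}  ⟹  sig = (2;(1))
  P = {2,4}:  v_{2} + v_{4} = v_{5}  ⟹  sig = (2;(1))
  P = {2,6}:  v_{2} + v_{6} = v_{3}  ⟹  sig = (2;(1))
  P = {3,4}:  v_{3} + v_{4} = v_{1}  ⟹  sig = (2;(1))
  P = {5,6}:  v_{5} + v_{6} = v_{1}  ⟹  sig = (2;(1))
  P = {4,6}:  v_{4} + v_{6} = 2·v_{1}  ⟹  sig = (2;(2))

Signatures (|P|; sorted positive RHS coefficients), sorted:
[(2;()), (2;()), (2;(1)), (2;(1)), (2;(1)), (2;(1)), (2;(1)), (2;(1)), (2;(2))]


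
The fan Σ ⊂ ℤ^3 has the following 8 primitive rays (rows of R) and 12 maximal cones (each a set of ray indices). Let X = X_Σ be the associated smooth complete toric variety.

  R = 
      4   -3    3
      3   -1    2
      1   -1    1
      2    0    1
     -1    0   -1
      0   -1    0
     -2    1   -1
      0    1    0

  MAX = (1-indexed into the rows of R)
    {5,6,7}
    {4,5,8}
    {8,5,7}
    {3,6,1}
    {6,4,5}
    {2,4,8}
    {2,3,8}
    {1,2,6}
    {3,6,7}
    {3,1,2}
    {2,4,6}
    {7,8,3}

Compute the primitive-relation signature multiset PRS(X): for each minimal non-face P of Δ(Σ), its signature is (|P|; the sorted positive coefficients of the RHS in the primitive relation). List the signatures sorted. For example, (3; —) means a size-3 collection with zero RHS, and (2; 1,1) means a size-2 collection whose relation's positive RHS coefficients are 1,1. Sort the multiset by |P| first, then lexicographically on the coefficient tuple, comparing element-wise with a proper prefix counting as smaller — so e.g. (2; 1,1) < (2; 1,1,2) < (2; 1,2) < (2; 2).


11 minimal non-faces of Δ(Σ) (on 8 rays):

  • {6,8}:  v_{6} + v_{8} = 0  so sig = (2; —)
  • {3,4}:  v_{3} + v_{4} = v_{2}  so sig = (2; 1)
  • {3,5}:  v_{3} + v_{5} = v_{6}  so sig = (2; 1)
  • {4,7}:  v_{4} + v_{7} = v_{8}  so sig = (2; 1)
  • {1,8}:  v_{1} + v_{8} = v_{2} + v_{3}  so sig = (2; 1,1)
  • {2,5}:  v_{2} + v_{5} = v_{4} + v_{6}  so sig = (2; 1,1)
  • {2,7}:  v_{2} + v_{7} = v_{3} + v_{8}  so sig = (2; 1,1)
  • {1,4}:  v_{1} + v_{4} = 2·v_{2} + v_{6}  so sig = (2; 1,2)
  • {1,5}:  v_{1} + v_{5} = v_{2} + 2·v_{6}  so sig = (2; 1,2)
  • {1,7}:  v_{1} + v_{7} = 2·v_{3}  so sig = (2; 2)
  • {2,3,6}:  v_{2} + v_{3} + v_{6} = v_{1}  so sig = (3; 1)

Sorted signature multiset PRS(X):
{ (2; —),  (2; 1) ×3,  (2; 1,1) ×3,  (2; 1,2) ×2,  (2; 2),  (3; 1) }


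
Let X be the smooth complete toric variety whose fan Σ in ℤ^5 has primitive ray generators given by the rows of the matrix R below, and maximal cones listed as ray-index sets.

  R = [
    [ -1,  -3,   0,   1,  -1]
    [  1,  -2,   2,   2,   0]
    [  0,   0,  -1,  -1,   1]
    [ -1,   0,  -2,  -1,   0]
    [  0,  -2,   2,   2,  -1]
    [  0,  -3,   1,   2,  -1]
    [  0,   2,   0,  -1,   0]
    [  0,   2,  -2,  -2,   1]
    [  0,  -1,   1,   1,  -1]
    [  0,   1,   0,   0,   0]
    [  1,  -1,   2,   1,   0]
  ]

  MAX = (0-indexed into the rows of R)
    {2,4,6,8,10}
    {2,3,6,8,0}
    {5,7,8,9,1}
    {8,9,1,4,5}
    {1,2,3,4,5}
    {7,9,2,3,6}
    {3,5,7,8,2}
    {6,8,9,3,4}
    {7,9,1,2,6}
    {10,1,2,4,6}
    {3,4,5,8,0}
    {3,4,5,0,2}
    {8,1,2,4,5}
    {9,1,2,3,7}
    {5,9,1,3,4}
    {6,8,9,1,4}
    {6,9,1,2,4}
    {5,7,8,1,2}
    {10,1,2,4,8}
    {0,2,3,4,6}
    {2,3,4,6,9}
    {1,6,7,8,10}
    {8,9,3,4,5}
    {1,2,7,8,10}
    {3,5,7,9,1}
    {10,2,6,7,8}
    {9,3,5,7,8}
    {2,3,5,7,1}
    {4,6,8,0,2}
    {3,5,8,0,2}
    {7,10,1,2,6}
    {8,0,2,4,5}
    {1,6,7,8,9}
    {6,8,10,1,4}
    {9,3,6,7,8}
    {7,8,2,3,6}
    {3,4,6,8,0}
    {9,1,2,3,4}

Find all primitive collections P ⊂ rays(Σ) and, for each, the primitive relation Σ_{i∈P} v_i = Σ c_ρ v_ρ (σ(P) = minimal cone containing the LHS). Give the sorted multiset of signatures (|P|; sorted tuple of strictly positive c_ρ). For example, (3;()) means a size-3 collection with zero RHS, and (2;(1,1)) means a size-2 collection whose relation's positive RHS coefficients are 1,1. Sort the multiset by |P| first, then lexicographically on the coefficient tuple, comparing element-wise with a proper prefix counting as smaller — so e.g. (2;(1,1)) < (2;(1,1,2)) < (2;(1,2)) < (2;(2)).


15 collections generate NE(X_Σ); each relation:

  P={4,7}:  v_{4} + v_{7} = 0  ⟹  sig = (2;())
  P={5,6}:  v_{5} + v_{6} = v_{8}  ⟹  sig = (2;(1))
  P={0,9}:  v_{0} + v_{9} = v_{3} + v_{4}  ⟹  sig = (2;(1,1))
  P={3,10}:  v_{3} + v_{10} = v_{2} + v_{8}  ⟹  sig = (2;(1,1))
  P={9,10}:  v_{9} + v_{10} = v_{1} + v_{6}  ⟹  sig = (2;(1,1))
  P={0,1}:  v_{0} + v_{1} = v_{2} + v_{4} + v_{5}  ⟹  sig = (2;(1,1,1))
  P={0,7}:  v_{0} + v_{7} = v_{2} + v_{3} + v_{8}  ⟹  sig = (2;(1,1,1))
  P={5,10}:  v_{5} + v_{10} = v_{1} + v_{2} + 2·v_{8}  ⟹  sig = (2;(1,1,2))
  P={0,10}:  v_{0} + v_{10} = 2·v_{2} + v_{4} + 2·v_{8}  ⟹  sig = (2;(1,2,2))
  P={1,3,6}:  v_{1} + v_{3} + v_{6} = 0  ⟹  sig = (3;())
  P={2,8,9}:  v_{2} + v_{8} + v_{9} = 0  ⟹  sig = (3;())
  P={1,3,8}:  v_{1} + v_{3} + v_{8} = v_{5}  ⟹  sig = (3;(1))
  P={2,5,9}:  v_{2} + v_{5} + v_{9} = v_{1} + v_{3}  ⟹  sig = (3;(1,1))
  P={1,2,6,8}:  v_{1} + v_{2} + v_{6} + v_{8} = v_{10}  ⟹  sig = (4;(1))
  P={2,3,4,8}:  v_{2} + v_{3} + v_{4} + v_{8} = v_{0}  ⟹  sig = (4;(1))

Signatures (|P|; sorted positive RHS coefficients), sorted:
[(2;()), (2;(1)), (2;(1,1)), (2;(1,1)), (2;(1,1)), (2;(1,1,1)), (2;(1,1,1)), (2;(1,1,2)), (2;(1,2,2)), (3;()), (3;()), (3;(1)), (3;(1,1)), (4;(1)), (4;(1))]


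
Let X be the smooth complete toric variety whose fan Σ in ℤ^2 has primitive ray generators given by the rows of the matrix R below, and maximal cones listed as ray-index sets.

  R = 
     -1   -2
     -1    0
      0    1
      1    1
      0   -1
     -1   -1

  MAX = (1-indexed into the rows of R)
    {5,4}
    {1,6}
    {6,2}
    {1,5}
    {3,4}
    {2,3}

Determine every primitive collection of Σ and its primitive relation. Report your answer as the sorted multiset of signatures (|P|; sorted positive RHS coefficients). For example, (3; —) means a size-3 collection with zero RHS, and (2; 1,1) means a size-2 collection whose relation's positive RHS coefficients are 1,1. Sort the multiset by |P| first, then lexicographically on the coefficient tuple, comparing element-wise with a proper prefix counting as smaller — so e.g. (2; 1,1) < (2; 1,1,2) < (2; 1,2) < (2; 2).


9 collections generate NE(X_Σ); each relation:

  • {3,5}:  v_{3} + v_{5} = 0 ; sig = (2; —)
  • {4,6}:  v_{4} + v_{6} = 0 ; sig = (2; —)
  • {1,3}:  v_{1} + v_{3} = v_{6} ; sig = (2; 1)
  • {1,4}:  v_{1} + v_{4} = v_{5} ; sig = (2; 1)
  • {2,4}:  v_{2} + v_{4} = v_{3} ; sig = (2; 1)
  • {2,5}:  v_{2} + v_{5} = v_{6} ; sig = (2; 1)
  • {3,6}:  v_{3} + v_{6} = v_{2} ; sig = (2; 1)
  • {5,6}:  v_{5} + v_{6} = v_{1} ; sig = (2; 1)
  • {1,2}:  v_{1} + v_{2} = 2·v_{6} ; sig = (2; 2)

Signatures (|P|; sorted positive RHS coefficients), sorted:
[(2; —), (2; —), (2; 1), (2; 1), (2; 1), (2; 1), (2; 1), (2; 1), (2; 2)]


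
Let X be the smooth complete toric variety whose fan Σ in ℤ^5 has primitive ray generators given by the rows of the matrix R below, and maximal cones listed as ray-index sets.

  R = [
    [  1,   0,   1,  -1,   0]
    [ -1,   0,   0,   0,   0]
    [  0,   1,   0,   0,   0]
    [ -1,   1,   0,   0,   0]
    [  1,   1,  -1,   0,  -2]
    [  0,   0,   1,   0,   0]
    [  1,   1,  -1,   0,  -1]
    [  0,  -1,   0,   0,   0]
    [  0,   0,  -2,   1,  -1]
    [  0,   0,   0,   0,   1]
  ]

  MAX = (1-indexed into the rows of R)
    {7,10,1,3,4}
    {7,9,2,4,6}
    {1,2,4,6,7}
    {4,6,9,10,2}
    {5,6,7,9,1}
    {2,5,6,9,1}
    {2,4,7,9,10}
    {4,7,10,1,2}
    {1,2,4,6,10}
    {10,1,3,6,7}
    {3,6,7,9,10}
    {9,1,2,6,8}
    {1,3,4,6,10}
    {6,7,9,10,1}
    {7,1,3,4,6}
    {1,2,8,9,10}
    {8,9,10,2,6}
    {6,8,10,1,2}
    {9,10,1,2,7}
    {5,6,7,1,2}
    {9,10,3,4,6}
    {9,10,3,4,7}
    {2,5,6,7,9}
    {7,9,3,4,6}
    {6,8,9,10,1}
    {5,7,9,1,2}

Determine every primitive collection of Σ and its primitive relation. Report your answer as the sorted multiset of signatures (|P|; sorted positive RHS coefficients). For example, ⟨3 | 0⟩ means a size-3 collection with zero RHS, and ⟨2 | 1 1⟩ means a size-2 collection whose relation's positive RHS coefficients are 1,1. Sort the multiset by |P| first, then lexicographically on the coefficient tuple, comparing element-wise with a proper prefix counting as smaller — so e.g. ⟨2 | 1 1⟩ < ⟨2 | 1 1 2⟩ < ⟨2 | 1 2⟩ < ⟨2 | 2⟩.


Primitive collections (14):

  • {3,8}:  v_{3} + v_{8} = 0 — sig = ⟨2 | 0⟩
  • {2,3}:  v_{2} + v_{3} = v_{4} — sig = ⟨2 | 1⟩
  • {4,8}:  v_{4} + v_{8} = v_{2} — sig = ⟨2 | 1⟩
  • {5,10}:  v_{5} + v_{10} = v_{7} — sig = ⟨2 | 1⟩
  • {7,8}:  v_{7} + v_{8} = v_{1} + v_{9} — sig = ⟨2 | 1 1⟩
  • {3,5}:  v_{3} + v_{5} = v_{2} + v_{6} + 2·v_{7} — sig = ⟨2 | 1 1 2⟩
  • {5,8}:  v_{5} + v_{8} = 2·v_{1} + v_{2} + v_{6} + 2·v_{9} — sig = ⟨2 | 1 1 2 2⟩
  • {4,5}:  v_{4} + v_{5} = 2·v_{2} + v_{6} + 2·v_{7} — sig = ⟨2 | 1 2 2⟩
  • {1,3,9}:  v_{1} + v_{3} + v_{9} = v_{7} — sig = ⟨3 | 1⟩
  • {1,4,9}:  v_{1} + v_{4} + v_{9} = v_{2} + v_{7} — sig = ⟨3 | 1 1⟩
  • {2,6,7,10}:  v_{2} + v_{6} + v_{7} + v_{10} = v_{3} — sig = ⟨4 | 1⟩
  • {4,6,7,10}:  v_{4} + v_{6} + v_{7} + v_{10} = 2·v_{3} — sig = ⟨4 | 2⟩
  • {1,2,6,9,10}:  v_{1} + v_{2} + v_{6} + v_{9} + v_{10} = 0 — sig = ⟨5 | 0⟩
  • {1,2,6,7,9}:  v_{1} + v_{2} + v_{6} + v_{7} + v_{9} = v_{5} — sig = ⟨5 | 1⟩

Signatures (|P|; sorted positive RHS coefficients), sorted:
    ⟨2 | 0⟩
    ⟨2 | 1⟩
    ⟨2 | 1⟩
    ⟨2 | 1⟩
    ⟨2 | 1 1⟩
    ⟨2 | 1 1 2⟩
    ⟨2 | 1 1 2 2⟩
    ⟨2 | 1 2 2⟩
    ⟨3 | 1⟩
    ⟨3 | 1 1⟩
    ⟨4 | 1⟩
    ⟨4 | 2⟩
    ⟨5 | 0⟩
    ⟨5 | 1⟩


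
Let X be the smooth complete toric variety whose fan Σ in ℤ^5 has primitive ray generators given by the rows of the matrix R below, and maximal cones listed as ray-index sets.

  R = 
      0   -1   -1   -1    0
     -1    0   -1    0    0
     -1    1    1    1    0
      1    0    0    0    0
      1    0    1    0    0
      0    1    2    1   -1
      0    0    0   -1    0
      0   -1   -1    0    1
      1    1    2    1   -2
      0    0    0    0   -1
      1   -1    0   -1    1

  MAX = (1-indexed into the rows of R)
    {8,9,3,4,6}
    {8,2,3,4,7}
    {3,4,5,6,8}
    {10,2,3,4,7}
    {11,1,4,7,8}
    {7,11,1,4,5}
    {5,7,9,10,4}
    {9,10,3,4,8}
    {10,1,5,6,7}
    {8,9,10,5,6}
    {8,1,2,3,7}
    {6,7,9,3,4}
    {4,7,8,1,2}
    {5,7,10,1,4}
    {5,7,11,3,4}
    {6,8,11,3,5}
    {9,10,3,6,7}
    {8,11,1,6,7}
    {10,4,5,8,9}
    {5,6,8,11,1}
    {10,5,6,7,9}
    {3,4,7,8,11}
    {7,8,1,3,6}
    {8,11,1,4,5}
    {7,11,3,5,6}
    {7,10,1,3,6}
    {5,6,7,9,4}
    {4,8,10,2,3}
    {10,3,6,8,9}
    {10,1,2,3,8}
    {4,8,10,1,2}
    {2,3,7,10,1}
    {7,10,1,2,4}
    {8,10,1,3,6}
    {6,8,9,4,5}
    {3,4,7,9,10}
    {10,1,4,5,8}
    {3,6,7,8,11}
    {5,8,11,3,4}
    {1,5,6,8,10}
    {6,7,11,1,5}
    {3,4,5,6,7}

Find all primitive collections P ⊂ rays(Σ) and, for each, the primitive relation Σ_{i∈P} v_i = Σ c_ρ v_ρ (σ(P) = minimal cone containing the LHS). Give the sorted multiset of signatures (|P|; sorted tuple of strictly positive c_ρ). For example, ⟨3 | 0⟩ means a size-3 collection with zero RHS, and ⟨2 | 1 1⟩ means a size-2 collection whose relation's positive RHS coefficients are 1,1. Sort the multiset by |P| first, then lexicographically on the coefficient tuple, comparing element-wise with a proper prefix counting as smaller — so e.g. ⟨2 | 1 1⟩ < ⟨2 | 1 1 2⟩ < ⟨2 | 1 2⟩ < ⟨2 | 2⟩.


19 collections generate NE(X_Σ); each relation:

  {2,5}:  v_{2} + v_{5} = 0  →  sig = ⟨2 | 0⟩
  {2,6}:  v_{2} + v_{6} = v_{3} + v_{10}  →  sig = ⟨2 | 1 1⟩
  {2,11}:  v_{2} + v_{11} = v_{7} + v_{8}  →  sig = ⟨2 | 1 1⟩
  {10,11}:  v_{10} + v_{11} = v_{1} + v_{5}  →  sig = ⟨2 | 1 1⟩
  {2,9}:  v_{2} + v_{9} = v_{3} + v_{4} + 2·v_{10}  →  sig = ⟨2 | 1 1 2⟩
  {1,9}:  v_{1} + v_{9} = v_{5} + 2·v_{10}  →  sig = ⟨2 | 1 2⟩
  {9,11}:  v_{9} + v_{11} = 2·v_{5} + v_{10}  →  sig = ⟨2 | 1 2⟩
  {1,3,4}:  v_{1} + v_{3} + v_{4} = 0  →  sig = ⟨3 | 0⟩
  {3,5,10}:  v_{3} + v_{5} + v_{10} = v_{6}  →  sig = ⟨3 | 1⟩
  {4,6,10}:  v_{4} + v_{6} + v_{10} = v_{9}  →  sig = ⟨3 | 1⟩
  {5,7,8}:  v_{5} + v_{7} + v_{8} = v_{11}  →  sig = ⟨3 | 1⟩
  {7,8,10}:  v_{7} + v_{8} + v_{10} = v_{1}  →  sig = ⟨3 | 1⟩
  {1,4,6}:  v_{1} + v_{4} + v_{6} = v_{5} + v_{10}  →  sig = ⟨3 | 1 1⟩
  {7,8,9}:  v_{7} + v_{8} + v_{9} = v_{5} + v_{10}  →  sig = ⟨3 | 1 1⟩
  {1,3,5}:  v_{1} + v_{3} + v_{5} = v_{6} + v_{7} + v_{8}  →  sig = ⟨3 | 1 1 1⟩
  {3,5,9}:  v_{3} + v_{5} + v_{9} = v_{4} + 2·v_{6}  →  sig = ⟨3 | 1 2⟩
  {1,3,11}:  v_{1} + v_{3} + v_{11} = v_{6} + 2·v_{7} + 2·v_{8}  →  sig = ⟨3 | 1 2 2⟩
  {4,6,11}:  v_{4} + v_{6} + v_{11} = 2·v_{5}  →  sig = ⟨3 | 2⟩
  {4,6,7,8}:  v_{4} + v_{6} + v_{7} + v_{8} = v_{5}  →  sig = ⟨4 | 1⟩

Signatures (|P|; sorted positive RHS coefficients), sorted:
    |P|=2: 7 collections, coeffs (), (1,1), (1,1), (1,1), (1,1,2), (1,2), (1,2)
    |P|=3: 11 collections, coeffs (), (1), (1), (1), (1), (1,1), (1,1), (1,1,1), (1,2), (1,2,2), (2)
    |P|=4: 1 collection, coeffs (1)


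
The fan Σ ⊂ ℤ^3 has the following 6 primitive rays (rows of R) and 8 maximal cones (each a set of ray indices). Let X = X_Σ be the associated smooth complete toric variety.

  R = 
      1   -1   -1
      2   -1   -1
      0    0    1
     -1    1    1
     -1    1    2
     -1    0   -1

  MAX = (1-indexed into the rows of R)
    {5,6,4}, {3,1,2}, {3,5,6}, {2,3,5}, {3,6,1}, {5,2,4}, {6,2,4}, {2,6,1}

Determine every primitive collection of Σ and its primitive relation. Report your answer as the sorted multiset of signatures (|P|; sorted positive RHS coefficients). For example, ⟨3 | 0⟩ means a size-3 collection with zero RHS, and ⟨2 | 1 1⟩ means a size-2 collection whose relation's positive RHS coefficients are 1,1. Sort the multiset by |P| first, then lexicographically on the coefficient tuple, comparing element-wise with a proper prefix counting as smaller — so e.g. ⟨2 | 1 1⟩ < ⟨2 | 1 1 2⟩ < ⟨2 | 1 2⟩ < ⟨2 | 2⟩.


Δ(Σ) — 6 vertices, 5 min non-faces:

  P={1,4}:  v_{1} + v_{4} = 0  →  sig = ⟨2 | 0⟩
  P={1,5}:  v_{1} + v_{5} = v_{3}  →  sig = ⟨2 | 1⟩
  P={3,4}:  v_{3} + v_{4} = v_{5}  →  sig = ⟨2 | 1⟩
  P={2,5,6}:  v_{2} + v_{5} + v_{6} = 0  →  sig = ⟨3 | 0⟩
  P={2,3,6}:  v_{2} + v_{3} + v_{6} = v_{1}  →  sig = ⟨3 | 1⟩

Hence PRS(X_Σ) =
[⟨2 | 0⟩, ⟨2 | 1⟩, ⟨2 | 1⟩, ⟨3 | 0⟩, ⟨3 | 1⟩]


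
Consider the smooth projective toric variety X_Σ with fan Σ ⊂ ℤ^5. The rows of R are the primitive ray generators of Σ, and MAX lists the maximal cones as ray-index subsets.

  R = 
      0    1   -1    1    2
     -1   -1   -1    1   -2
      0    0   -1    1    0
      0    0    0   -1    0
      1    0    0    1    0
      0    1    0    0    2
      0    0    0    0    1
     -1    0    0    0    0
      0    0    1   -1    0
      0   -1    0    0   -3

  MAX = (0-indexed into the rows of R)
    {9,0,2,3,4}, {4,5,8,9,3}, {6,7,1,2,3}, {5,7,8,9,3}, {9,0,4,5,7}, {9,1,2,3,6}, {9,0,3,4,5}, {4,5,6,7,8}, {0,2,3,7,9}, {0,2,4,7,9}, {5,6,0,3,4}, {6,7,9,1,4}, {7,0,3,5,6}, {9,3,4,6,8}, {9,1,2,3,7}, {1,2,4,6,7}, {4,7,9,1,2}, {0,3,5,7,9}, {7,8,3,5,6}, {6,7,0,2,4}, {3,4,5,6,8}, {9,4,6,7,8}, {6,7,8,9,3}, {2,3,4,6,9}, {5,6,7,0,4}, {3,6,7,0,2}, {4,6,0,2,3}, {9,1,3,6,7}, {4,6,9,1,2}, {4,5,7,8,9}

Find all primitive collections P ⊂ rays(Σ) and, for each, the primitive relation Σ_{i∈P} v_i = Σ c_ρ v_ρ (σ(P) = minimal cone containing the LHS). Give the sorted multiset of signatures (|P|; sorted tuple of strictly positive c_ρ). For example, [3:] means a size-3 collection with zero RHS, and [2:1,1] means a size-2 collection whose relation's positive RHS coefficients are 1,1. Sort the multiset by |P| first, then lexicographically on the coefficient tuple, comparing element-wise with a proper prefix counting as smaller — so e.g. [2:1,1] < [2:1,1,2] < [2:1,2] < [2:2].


|primitive collections| = 11. Relations:

  • {2,8}:  v_{2} + v_{8} = 0  ⟹  sig = [2:]
  • {0,8}:  v_{0} + v_{8} = v_{5}  ⟹  sig = [2:1]
  • {2,5}:  v_{2} + v_{5} = v_{0}  ⟹  sig = [2:1]
  • {1,5}:  v_{1} + v_{5} = v_{2} + v_{7}  ⟹  sig = [2:1,1]
  • {1,8}:  v_{1} + v_{8} = v_{6} + v_{7} + v_{9}  ⟹  sig = [2:1,1,1]
  • {0,1}:  v_{0} + v_{1} = 2·v_{2} + v_{7}  ⟹  sig = [2:1,2]
  • {3,4,7}:  v_{3} + v_{4} + v_{7} = 0  ⟹  sig = [3:]
  • {5,6,9}:  v_{5} + v_{6} + v_{9} = 0  ⟹  sig = [3:]
  • {0,6,9}:  v_{0} + v_{6} + v_{9} = v_{2}  ⟹  sig = [3:1]
  • {1,3,4}:  v_{1} + v_{3} + v_{4} = v_{2} + v_{6} + v_{9}  ⟹  sig = [3:1,1,1]
  • {2,6,7,9}:  v_{2} + v_{6} + v_{7} + v_{9} = v_{1}  ⟹  sig = [4:1]

Signatures (|P|; sorted positive RHS coefficients), sorted:
    [2:]
    [2:1]
    [2:1]
    [2:1,1]
    [2:1,1,1]
    [2:1,2]
    [3:]
    [3:]
    [3:1]
    [3:1,1,1]
    [4:1]


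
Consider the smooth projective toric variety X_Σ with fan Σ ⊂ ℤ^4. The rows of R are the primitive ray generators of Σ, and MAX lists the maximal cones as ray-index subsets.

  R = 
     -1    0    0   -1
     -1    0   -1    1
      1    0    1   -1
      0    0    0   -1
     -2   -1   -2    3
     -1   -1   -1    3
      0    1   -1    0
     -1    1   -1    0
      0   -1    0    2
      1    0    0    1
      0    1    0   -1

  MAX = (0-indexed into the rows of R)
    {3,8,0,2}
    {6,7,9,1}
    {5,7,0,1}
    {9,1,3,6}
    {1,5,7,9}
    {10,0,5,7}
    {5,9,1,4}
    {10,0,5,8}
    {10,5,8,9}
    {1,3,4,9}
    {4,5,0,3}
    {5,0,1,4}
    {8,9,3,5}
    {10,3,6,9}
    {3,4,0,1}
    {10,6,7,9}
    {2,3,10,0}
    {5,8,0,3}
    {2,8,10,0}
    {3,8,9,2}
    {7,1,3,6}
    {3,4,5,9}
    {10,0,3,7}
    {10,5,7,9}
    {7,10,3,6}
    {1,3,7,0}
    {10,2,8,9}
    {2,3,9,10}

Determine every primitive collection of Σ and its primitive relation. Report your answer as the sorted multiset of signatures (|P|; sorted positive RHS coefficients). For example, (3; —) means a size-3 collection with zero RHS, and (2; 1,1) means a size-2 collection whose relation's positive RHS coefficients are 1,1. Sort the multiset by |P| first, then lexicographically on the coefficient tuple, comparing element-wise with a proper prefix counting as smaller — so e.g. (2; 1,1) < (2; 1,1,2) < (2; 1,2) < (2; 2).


Δ(Σ) — 11 vertices, 21 min non-faces:

  {0,9}:  v_{0} + v_{9} = 0  →  sig = (2; —)
  {1,2}:  v_{1} + v_{2} = 0  →  sig = (2; —)
  {1,8}:  v_{1} + v_{8} = v_{5}  →  sig = (2; 1)
  {1,10}:  v_{1} + v_{10} = v_{7}  →  sig = (2; 1)
  {2,5}:  v_{2} + v_{5} = v_{8}  →  sig = (2; 1)
  {2,7}:  v_{2} + v_{7} = v_{10}  →  sig = (2; 1)
  {0,6}:  v_{0} + v_{6} = v_{3} + v_{7}  →  sig = (2; 1,1)
  {2,4}:  v_{2} + v_{4} = v_{3} + v_{5}  →  sig = (2; 1,1)
  {6,8}:  v_{6} + v_{8} = v_{1} + v_{9}  →  sig = (2; 1,1)
  {7,8}:  v_{7} + v_{8} = v_{5} + v_{10}  →  sig = (2; 1,1)
  {2,6}:  v_{2} + v_{6} = v_{3} + v_{9} + v_{10}  →  sig = (2; 1,1,1)
  {4,6}:  v_{4} + v_{6} = 3·v_{1} + v_{3} + v_{9}  →  sig = (2; 1,1,3)
  {4,8}:  v_{4} + v_{8} = v_{3} + 2·v_{5}  →  sig = (2; 1,2)
  {5,6}:  v_{5} + v_{6} = 2·v_{1} + v_{9}  →  sig = (2; 1,2)
  {4,10}:  v_{4} + v_{10} = 2·v_{1}  →  sig = (2; 2)
  {4,7}:  v_{4} + v_{7} = 3·v_{1}  →  sig = (2; 3)
  {3,8,10}:  v_{3} + v_{8} + v_{10} = 0  →  sig = (3; —)
  {1,3,5}:  v_{1} + v_{3} + v_{5} = v_{4}  →  sig = (3; 1)
  {3,5,10}:  v_{3} + v_{5} + v_{10} = v_{1}  →  sig = (3; 1)
  {3,7,9}:  v_{3} + v_{7} + v_{9} = v_{6}  →  sig = (3; 1)
  {3,5,7}:  v_{3} + v_{5} + v_{7} = 2·v_{1}  →  sig = (3; 2)

so the primitive-relation signature multiset is
[(2; —), (2; —), (2; 1), (2; 1), (2; 1), (2; 1), (2; 1,1), (2; 1,1), (2; 1,1), (2; 1,1), (2; 1,1,1), (2; 1,1,3), (2; 1,2), (2; 1,2), (2; 2), (2; 3), (3; —), (3; 1), (3; 1), (3; 1), (3; 2)]


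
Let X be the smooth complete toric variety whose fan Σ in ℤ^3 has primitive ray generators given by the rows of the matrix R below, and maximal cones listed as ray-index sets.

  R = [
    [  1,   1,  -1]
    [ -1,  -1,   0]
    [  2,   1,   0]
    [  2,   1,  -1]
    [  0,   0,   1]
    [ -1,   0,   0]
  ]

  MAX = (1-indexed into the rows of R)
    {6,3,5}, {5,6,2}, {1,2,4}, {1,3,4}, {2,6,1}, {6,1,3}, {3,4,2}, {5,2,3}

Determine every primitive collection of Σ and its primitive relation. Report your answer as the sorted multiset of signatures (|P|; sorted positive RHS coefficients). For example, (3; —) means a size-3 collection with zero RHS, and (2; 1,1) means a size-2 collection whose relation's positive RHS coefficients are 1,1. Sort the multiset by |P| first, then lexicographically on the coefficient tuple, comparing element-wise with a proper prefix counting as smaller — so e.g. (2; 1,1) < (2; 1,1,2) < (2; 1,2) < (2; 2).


The 5 primitive collections of Σ (r=6, n=3):

  • {4,5}:  v_{4} + v_{5} = v_{3}  ⇒ sig = (2; 1)
  • {4,6}:  v_{4} + v_{6} = v_{1}  ⇒ sig = (2; 1)
  • {1,5}:  v_{1} + v_{5} = v_{3} + v_{6}  ⇒ sig = (2; 1,1)
  • {2,3,6}:  v_{2} + v_{3} + v_{6} = 0  ⇒ sig = (3; —)
  • {1,2,3}:  v_{1} + v_{2} + v_{3} = v_{4}  ⇒ sig = (3; 1)

so the primitive-relation signature multiset is
    (2; 1)
    (2; 1)
    (2; 1,1)
    (3; —)
    (3; 1)


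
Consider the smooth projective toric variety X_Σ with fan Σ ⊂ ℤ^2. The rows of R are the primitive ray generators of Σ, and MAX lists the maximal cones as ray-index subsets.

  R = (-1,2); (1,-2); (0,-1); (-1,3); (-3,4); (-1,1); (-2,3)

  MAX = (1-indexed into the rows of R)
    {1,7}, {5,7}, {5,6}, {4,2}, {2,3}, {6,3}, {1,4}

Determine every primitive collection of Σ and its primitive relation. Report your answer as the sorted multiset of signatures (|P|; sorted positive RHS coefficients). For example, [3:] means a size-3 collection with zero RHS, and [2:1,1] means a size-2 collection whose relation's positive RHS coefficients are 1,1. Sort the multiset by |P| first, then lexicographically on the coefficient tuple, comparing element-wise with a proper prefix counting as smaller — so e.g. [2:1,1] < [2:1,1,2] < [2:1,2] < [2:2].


Primitive collections (14):

  {1,2}:  v_{1} + v_{2} = 0  ⟹  sig = [2:]
  {1,3}:  v_{1} + v_{3} = v_{6}  ⟹  sig = [2:1]
  {1,6}:  v_{1} + v_{6} = v_{7}  ⟹  sig = [2:1]
  {2,6}:  v_{2} + v_{6} = v_{3}  ⟹  sig = [2:1]
  {2,7}:  v_{2} + v_{7} = v_{6}  ⟹  sig = [2:1]
  {3,4}:  v_{3} + v_{4} = v_{1}  ⟹  sig = [2:1]
  {6,7}:  v_{6} + v_{7} = v_{5}  ⟹  sig = [2:1]
  {4,5}:  v_{4} + v_{5} = 2·v_{1} + v_{7}  ⟹  sig = [2:1,2]
  {1,5}:  v_{1} + v_{5} = 2·v_{7}  ⟹  sig = [2:2]
  {2,5}:  v_{2} + v_{5} = 2·v_{6}  ⟹  sig = [2:2]
  {3,7}:  v_{3} + v_{7} = 2·v_{6}  ⟹  sig = [2:2]
  {4,6}:  v_{4} + v_{6} = 2·v_{1}  ⟹  sig = [2:2]
  {3,5}:  v_{3} + v_{5} = 3·v_{6}  ⟹  sig = [2:3]
  {4,7}:  v_{4} + v_{7} = 3·v_{1}  ⟹  sig = [2:3]

Sorted signature multiset PRS(X):
    [2:]
    [2:1]
    [2:1]
    [2:1]
    [2:1]
    [2:1]
    [2:1]
    [2:1,2]
    [2:2]
    [2:2]
    [2:2]
    [2:2]
    [2:3]
    [2:3]


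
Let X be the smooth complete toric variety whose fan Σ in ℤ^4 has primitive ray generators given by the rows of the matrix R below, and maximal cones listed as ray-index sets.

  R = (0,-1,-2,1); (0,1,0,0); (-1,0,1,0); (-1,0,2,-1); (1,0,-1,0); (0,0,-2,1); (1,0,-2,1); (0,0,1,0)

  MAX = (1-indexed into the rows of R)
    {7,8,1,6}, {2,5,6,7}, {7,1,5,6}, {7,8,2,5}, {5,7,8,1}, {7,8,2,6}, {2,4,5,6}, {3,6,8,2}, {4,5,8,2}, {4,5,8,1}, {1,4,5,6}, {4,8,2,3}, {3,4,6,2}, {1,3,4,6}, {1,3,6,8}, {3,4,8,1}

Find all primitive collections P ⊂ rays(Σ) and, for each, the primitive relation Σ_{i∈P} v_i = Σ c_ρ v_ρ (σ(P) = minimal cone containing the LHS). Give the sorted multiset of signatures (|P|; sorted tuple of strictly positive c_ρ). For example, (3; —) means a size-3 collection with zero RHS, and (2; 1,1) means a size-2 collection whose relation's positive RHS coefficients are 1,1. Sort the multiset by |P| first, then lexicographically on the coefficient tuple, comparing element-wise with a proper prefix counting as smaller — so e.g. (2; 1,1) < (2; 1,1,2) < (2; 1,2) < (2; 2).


Minimal non-faces — 6 found among 8 rays, 16 max cones:

  • {3,5}:  v_{3} + v_{5} = 0  so sig = (2; —)
  • {4,7}:  v_{4} + v_{7} = 0  so sig = (2; —)
  • {1,2}:  v_{1} + v_{2} = v_{6}  so sig = (2; 1)
  • {3,7}:  v_{3} + v_{7} = v_{6} + v_{8}  so sig = (2; 1,1)
  • {4,6,8}:  v_{4} + v_{6} + v_{8} = v_{3}  so sig = (3; 1)
  • {5,6,8}:  v_{5} + v_{6} + v_{8} = v_{7}  so sig = (3; 1)

so the primitive-relation signature multiset is
{ (2; —) ×2,  (2; 1),  (2; 1,1),  (3; 1) ×2 }


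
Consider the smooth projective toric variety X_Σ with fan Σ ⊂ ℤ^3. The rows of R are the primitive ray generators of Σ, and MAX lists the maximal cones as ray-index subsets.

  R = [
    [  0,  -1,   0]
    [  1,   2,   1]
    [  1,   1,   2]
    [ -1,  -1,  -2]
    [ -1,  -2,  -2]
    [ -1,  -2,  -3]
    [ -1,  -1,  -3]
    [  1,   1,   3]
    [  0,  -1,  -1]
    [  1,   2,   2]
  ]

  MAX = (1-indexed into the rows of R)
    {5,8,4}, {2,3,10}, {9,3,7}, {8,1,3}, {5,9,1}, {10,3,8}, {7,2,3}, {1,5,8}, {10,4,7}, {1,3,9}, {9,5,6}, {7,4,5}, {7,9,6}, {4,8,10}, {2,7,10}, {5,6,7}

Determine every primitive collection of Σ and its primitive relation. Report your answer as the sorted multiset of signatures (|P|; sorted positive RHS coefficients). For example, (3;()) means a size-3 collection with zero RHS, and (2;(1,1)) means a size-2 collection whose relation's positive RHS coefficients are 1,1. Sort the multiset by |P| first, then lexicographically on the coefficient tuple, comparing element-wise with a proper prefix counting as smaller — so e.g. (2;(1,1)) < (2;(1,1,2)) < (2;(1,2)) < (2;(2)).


|primitive collections| = 23. Relations:

  • {3,4}:  v_{3} + v_{4} = 0 — sig = (2;())
  • {5,10}:  v_{5} + v_{10} = 0 — sig = (2;())
  • {7,8}:  v_{7} + v_{8} = 0 — sig = (2;())
  • {1,4}:  v_{1} + v_{4} = v_{5} — sig = (2;(1))
  • {1,7}:  v_{1} + v_{7} = v_{6} — sig = (2;(1))
  • {1,10}:  v_{1} + v_{10} = v_{3} — sig = (2;(1))
  • {3,5}:  v_{3} + v_{5} = v_{1} — sig = (2;(1))
  • {3,6}:  v_{3} + v_{6} = v_{9} — sig = (2;(1))
  • {4,9}:  v_{4} + v_{9} = v_{6} — sig = (2;(1))
  • {6,8}:  v_{6} + v_{8} = v_{1} — sig = (2;(1))
  • {1,6}:  v_{1} + v_{6} = v_{5} + v_{9} — sig = (2;(1,1))
  • {2,4}:  v_{2} + v_{4} = v_{7} + v_{10} — sig = (2;(1,1))
  • {2,5}:  v_{2} + v_{5} = v_{3} + v_{7} — sig = (2;(1,1))
  • {2,8}:  v_{2} + v_{8} = v_{3} + v_{10} — sig = (2;(1,1))
  • {4,6}:  v_{4} + v_{6} = v_{5} + v_{7} — sig = (2;(1,1))
  • {6,10}:  v_{6} + v_{10} = v_{3} + v_{7} — sig = (2;(1,1))
  • {8,9}:  v_{8} + v_{9} = v_{1} + v_{3} — sig = (2;(1,1))
  • {1,2}:  v_{1} + v_{2} = 2·v_{3} + v_{7} — sig = (2;(1,2))
  • {9,10}:  v_{9} + v_{10} = 2·v_{3} + v_{7} — sig = (2;(1,2))
  • {2,6}:  v_{2} + v_{6} = 2·v_{3} + 2·v_{7} — sig = (2;(2,2))
  • {2,9}:  v_{2} + v_{9} = 3·v_{3} + 2·v_{7} — sig = (2;(2,3))
  • {3,7,10}:  v_{3} + v_{7} + v_{10} = v_{2} — sig = (3;(1))
  • {5,7,9}:  v_{5} + v_{7} + v_{9} = 2·v_{6} — sig = (3;(2))

Hence PRS(X_Σ) =
    |P|=2: 21 collections, coeffs (), (), (), (1), (1), (1), (1), (1), (1), (1), (1,1), (1,1), (1,1), (1,1), (1,1), (1,1), (1,1), (1,2), (1,2), (2,2), (2,3)
    |P|=3: 2 collections, coeffs (1), (2)


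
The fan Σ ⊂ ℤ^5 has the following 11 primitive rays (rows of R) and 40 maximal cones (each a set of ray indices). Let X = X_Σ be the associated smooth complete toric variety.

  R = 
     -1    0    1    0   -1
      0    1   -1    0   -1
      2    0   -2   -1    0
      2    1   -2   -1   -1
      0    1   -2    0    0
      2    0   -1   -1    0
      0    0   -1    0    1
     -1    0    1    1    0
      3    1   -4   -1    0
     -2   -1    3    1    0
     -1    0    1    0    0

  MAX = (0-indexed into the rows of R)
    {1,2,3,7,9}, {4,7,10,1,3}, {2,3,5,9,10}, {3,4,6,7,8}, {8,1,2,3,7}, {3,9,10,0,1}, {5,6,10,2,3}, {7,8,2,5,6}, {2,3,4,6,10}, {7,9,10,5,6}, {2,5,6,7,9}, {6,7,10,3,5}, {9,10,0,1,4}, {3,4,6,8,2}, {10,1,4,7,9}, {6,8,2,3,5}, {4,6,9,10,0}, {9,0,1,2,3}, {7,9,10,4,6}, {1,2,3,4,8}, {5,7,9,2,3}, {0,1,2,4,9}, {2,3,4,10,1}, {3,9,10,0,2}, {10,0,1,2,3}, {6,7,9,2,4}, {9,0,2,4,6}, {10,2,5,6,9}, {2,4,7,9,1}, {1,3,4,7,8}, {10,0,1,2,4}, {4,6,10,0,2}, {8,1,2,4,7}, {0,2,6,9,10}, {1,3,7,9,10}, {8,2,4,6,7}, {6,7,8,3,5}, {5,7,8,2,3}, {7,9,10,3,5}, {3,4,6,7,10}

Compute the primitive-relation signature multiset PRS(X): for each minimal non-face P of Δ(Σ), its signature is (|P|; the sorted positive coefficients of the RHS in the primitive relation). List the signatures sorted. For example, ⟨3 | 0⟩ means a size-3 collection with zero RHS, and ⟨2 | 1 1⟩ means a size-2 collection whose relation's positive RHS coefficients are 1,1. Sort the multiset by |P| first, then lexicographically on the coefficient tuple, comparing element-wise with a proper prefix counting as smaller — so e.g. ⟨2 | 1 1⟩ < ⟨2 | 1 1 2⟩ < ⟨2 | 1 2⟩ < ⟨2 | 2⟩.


Δ(Σ) — 11 vertices, 17 min non-faces:

  • {1,5}:  v_{1} + v_{5} = v_{3}  ⟹  sig = ⟨2 | 1⟩
  • {1,6}:  v_{1} + v_{6} = v_{4}  ⟹  sig = ⟨2 | 1⟩
  • {0,7}:  v_{0} + v_{7} = v_{1} + v_{9}  ⟹  sig = ⟨2 | 1 1⟩
  • {0,8}:  v_{0} + v_{8} = v_{1} + v_{2}  ⟹  sig = ⟨2 | 1 1⟩
  • {4,5}:  v_{4} + v_{5} = v_{3} + v_{6}  ⟹  sig = ⟨2 | 1 1⟩
  • {8,9}:  v_{8} + v_{9} = v_{2} + v_{7}  ⟹  sig = ⟨2 | 1 1⟩
  • {8,10}:  v_{8} + v_{10} = v_{3} + v_{6}  ⟹  sig = ⟨2 | 1 1⟩
  • {0,5}:  v_{0} + v_{5} = v_{2} + v_{3} + v_{9} + v_{10}  ⟹  sig = ⟨2 | 1 1 1 1⟩
  • {2,7,10}:  v_{2} + v_{7} + v_{10} = 0  ⟹  sig = ⟨3 | 0⟩
  • {3,6,9}:  v_{3} + v_{6} + v_{9} = 0  ⟹  sig = ⟨3 | 0⟩
  • {3,4,9}:  v_{3} + v_{4} + v_{9} = v_{1}  ⟹  sig = ⟨3 | 1⟩
  • {0,3,6}:  v_{0} + v_{3} + v_{6} = v_{1} + v_{2} + v_{10}  ⟹  sig = ⟨3 | 1 1 1⟩
  • {0,3,4}:  v_{0} + v_{3} + v_{4} = 2·v_{1} + v_{2} + v_{10}  ⟹  sig = ⟨3 | 1 1 2⟩
  • {1,2,9,10}:  v_{1} + v_{2} + v_{9} + v_{10} = v_{0}  ⟹  sig = ⟨4 | 1⟩
  • {2,3,6,7}:  v_{2} + v_{3} + v_{6} + v_{7} = v_{8}  ⟹  sig = ⟨4 | 1⟩
  • {2,3,4,7}:  v_{2} + v_{3} + v_{4} + v_{7} = v_{1} + v_{8}  ⟹  sig = ⟨4 | 1 1⟩
  • {2,4,9,10}:  v_{2} + v_{4} + v_{9} + v_{10} = v_{0} + v_{6}  ⟹  sig = ⟨4 | 1 1⟩

Signatures (|P|; sorted positive RHS coefficients), sorted:
    |P|=2: 8 collections, coeffs (1), (1), (1,1), (1,1), (1,1), (1,1), (1,1), (1,1,1,1)
    |P|=3: 5 collections, coeffs (), (), (1), (1,1,1), (1,1,2)
    |P|=4: 4 collections, coeffs (1), (1), (1,1), (1,1)


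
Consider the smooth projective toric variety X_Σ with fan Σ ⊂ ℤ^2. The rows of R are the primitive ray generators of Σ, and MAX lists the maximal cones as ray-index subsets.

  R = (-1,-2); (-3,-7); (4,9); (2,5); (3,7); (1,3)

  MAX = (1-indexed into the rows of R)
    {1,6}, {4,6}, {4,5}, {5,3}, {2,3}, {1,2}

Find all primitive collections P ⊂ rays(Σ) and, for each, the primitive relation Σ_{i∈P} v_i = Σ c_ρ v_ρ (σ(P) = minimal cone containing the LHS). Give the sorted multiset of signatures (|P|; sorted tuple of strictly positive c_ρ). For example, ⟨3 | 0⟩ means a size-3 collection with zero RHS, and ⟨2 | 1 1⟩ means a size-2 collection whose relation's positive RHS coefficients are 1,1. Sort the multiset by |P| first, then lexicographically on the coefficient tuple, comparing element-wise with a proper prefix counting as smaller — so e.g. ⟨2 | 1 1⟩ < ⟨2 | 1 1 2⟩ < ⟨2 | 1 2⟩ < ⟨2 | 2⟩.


Δ(Σ) — 6 vertices, 9 min non-faces:

  • {2,5}:  v_{2} + v_{5} = 0  ⟹  sig = ⟨2 | 0⟩
  • {1,3}:  v_{1} + v_{3} = v_{5}  ⟹  sig = ⟨2 | 1⟩
  • {1,4}:  v_{1} + v_{4} = v_{6}  ⟹  sig = ⟨2 | 1⟩
  • {1,5}:  v_{1} + v_{5} = v_{4}  ⟹  sig = ⟨2 | 1⟩
  • {2,4}:  v_{2} + v_{4} = v_{1}  ⟹  sig = ⟨2 | 1⟩
  • {3,6}:  v_{3} + v_{6} = v_{4} + v_{5}  ⟹  sig = ⟨2 | 1 1⟩
  • {2,6}:  v_{2} + v_{6} = 2·v_{1}  ⟹  sig = ⟨2 | 2⟩
  • {3,4}:  v_{3} + v_{4} = 2·v_{5}  ⟹  sig = ⟨2 | 2⟩
  • {5,6}:  v_{5} + v_{6} = 2·v_{4}  ⟹  sig = ⟨2 | 2⟩

Signatures (|P|; sorted positive RHS coefficients), sorted:
{ ⟨2 | 0⟩,  ⟨2 | 1⟩ ×4,  ⟨2 | 1 1⟩,  ⟨2 | 2⟩ ×3 }


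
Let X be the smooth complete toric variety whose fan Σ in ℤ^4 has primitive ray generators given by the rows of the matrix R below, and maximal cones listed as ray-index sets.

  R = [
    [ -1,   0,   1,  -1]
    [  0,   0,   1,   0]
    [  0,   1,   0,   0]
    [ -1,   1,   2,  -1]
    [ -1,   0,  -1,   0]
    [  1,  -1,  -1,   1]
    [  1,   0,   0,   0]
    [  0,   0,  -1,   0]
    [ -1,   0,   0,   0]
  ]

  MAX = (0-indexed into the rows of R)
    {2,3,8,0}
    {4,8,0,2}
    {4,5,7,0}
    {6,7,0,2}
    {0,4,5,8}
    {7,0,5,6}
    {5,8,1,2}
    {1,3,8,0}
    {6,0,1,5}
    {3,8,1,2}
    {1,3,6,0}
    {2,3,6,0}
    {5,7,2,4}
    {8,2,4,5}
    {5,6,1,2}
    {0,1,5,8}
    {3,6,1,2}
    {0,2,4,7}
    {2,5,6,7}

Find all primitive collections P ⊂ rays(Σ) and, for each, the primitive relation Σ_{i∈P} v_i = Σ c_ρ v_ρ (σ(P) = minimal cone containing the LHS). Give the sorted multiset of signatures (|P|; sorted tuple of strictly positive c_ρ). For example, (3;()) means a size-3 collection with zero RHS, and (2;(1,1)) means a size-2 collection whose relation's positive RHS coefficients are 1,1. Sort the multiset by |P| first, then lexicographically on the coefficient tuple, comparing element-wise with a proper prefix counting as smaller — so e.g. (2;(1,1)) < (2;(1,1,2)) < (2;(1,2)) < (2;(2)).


Σ has 10 primitive collections:

  • {1,7}:  v_{1} + v_{7} = 0  ⟹  sig = (2;())
  • {6,8}:  v_{6} + v_{8} = 0  ⟹  sig = (2;())
  • {1,4}:  v_{1} + v_{4} = v_{8}  ⟹  sig = (2;(1))
  • {3,5}:  v_{3} + v_{5} = v_{1}  ⟹  sig = (2;(1))
  • {4,6}:  v_{4} + v_{6} = v_{7}  ⟹  sig = (2;(1))
  • {7,8}:  v_{7} + v_{8} = v_{4}  ⟹  sig = (2;(1))
  • {3,7}:  v_{3} + v_{7} = v_{0} + v_{2}  ⟹  sig = (2;(1,1))
  • {3,4}:  v_{3} + v_{4} = v_{0} + v_{2} + v_{8}  ⟹  sig = (2;(1,1,1))
  • {0,2,5}:  v_{0} + v_{2} + v_{5} = 0  ⟹  sig = (3;())
  • {0,1,2}:  v_{0} + v_{1} + v_{2} = v_{3}  ⟹  sig = (3;(1))

Signatures (|P|; sorted positive RHS coefficients), sorted:
{ (2;()) ×2,  (2;(1)) ×4,  (2;(1,1)),  (2;(1,1,1)),  (3;()),  (3;(1)) }


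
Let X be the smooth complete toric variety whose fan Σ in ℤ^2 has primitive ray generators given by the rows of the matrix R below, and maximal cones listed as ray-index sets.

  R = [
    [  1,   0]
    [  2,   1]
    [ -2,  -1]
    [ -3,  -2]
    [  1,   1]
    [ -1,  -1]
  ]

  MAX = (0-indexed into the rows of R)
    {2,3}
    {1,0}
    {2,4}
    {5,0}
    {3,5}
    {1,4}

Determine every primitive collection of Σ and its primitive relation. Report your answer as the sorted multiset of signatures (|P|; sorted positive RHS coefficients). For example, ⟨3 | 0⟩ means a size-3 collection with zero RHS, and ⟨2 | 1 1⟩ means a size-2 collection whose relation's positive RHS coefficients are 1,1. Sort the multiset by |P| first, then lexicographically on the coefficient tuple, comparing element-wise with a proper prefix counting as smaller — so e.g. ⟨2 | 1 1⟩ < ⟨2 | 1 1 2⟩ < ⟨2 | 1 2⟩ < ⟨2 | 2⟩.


The 9 primitive collections of Σ (r=6, n=2):

  {1,2}:  v_{1} + v_{2} = 0 ; sig = ⟨2 | 0⟩
  {4,5}:  v_{4} + v_{5} = 0 ; sig = ⟨2 | 0⟩
  {0,2}:  v_{0} + v_{2} = v_{5} ; sig = ⟨2 | 1⟩
  {0,4}:  v_{0} + v_{4} = v_{1} ; sig = ⟨2 | 1⟩
  {1,3}:  v_{1} + v_{3} = v_{5} ; sig = ⟨2 | 1⟩
  {1,5}:  v_{1} + v_{5} = v_{0} ; sig = ⟨2 | 1⟩
  {2,5}:  v_{2} + v_{5} = v_{3} ; sig = ⟨2 | 1⟩
  {3,4}:  v_{3} + v_{4} = v_{2} ; sig = ⟨2 | 1⟩
  {0,3}:  v_{0} + v_{3} = 2·v_{5} ; sig = ⟨2 | 2⟩

Sorted signature multiset PRS(X):
    ⟨2 | 0⟩
    ⟨2 | 0⟩
    ⟨2 | 1⟩
    ⟨2 | 1⟩
    ⟨2 | 1⟩
    ⟨2 | 1⟩
    ⟨2 | 1⟩
    ⟨2 | 1⟩
    ⟨2 | 2⟩


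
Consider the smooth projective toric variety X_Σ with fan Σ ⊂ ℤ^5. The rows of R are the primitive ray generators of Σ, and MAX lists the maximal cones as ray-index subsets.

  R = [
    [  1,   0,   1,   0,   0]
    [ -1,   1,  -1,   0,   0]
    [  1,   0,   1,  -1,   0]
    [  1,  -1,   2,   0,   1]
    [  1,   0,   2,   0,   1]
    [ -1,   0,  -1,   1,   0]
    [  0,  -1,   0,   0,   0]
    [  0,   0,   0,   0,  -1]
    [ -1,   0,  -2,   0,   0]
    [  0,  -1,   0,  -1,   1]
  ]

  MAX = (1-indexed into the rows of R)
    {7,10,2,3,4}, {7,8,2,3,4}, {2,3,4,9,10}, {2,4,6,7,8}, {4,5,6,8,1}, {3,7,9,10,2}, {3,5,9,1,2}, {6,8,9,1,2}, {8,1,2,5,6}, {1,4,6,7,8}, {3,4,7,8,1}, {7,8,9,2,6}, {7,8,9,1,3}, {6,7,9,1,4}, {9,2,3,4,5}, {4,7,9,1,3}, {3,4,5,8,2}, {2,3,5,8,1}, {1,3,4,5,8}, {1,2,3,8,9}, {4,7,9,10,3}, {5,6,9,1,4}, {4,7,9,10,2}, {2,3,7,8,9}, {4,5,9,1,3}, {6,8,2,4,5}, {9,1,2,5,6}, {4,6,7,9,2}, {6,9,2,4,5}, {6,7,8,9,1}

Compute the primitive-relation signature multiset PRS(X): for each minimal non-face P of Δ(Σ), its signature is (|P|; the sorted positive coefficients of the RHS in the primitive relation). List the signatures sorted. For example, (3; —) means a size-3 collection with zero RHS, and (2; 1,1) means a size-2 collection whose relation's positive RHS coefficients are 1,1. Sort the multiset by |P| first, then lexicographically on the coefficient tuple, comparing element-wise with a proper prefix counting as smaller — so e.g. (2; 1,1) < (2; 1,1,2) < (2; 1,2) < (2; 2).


11 minimal non-faces of Δ(Σ) (on 10 rays):

  {3,6}:  v_{3} + v_{6} = 0  so sig = (2; —)
  {5,7}:  v_{5} + v_{7} = v_{4}  so sig = (2; 1)
  {1,10}:  v_{1} + v_{10} = v_{3} + v_{4} + v_{9}  so sig = (2; 1,1,1)
  {6,10}:  v_{6} + v_{10} = v_{2} + v_{4} + v_{7} + v_{9}  so sig = (2; 1,1,1,1)
  {5,10}:  v_{5} + v_{10} = v_{2} + v_{3} + 2·v_{4} + v_{9}  so sig = (2; 1,1,1,2)
  {8,10}:  v_{8} + v_{10} = v_{2} + v_{3} + 2·v_{7}  so sig = (2; 1,1,2)
  {1,2,7}:  v_{1} + v_{2} + v_{7} = 0  so sig = (3; —)
  {5,8,9}:  v_{5} + v_{8} + v_{9} = 0  so sig = (3; —)
  {1,2,4}:  v_{1} + v_{2} + v_{4} = v_{5}  so sig = (3; 1)
  {4,8,9}:  v_{4} + v_{8} + v_{9} = v_{7}  so sig = (3; 1)
  {2,3,4,7,9}:  v_{2} + v_{3} + v_{4} + v_{7} + v_{9} = v_{10}  so sig = (5; 1)

so the primitive-relation signature multiset is
[(2; —), (2; 1), (2; 1,1,1), (2; 1,1,1,1), (2; 1,1,1,2), (2; 1,1,2), (3; —), (3; —), (3; 1), (3; 1), (5; 1)]


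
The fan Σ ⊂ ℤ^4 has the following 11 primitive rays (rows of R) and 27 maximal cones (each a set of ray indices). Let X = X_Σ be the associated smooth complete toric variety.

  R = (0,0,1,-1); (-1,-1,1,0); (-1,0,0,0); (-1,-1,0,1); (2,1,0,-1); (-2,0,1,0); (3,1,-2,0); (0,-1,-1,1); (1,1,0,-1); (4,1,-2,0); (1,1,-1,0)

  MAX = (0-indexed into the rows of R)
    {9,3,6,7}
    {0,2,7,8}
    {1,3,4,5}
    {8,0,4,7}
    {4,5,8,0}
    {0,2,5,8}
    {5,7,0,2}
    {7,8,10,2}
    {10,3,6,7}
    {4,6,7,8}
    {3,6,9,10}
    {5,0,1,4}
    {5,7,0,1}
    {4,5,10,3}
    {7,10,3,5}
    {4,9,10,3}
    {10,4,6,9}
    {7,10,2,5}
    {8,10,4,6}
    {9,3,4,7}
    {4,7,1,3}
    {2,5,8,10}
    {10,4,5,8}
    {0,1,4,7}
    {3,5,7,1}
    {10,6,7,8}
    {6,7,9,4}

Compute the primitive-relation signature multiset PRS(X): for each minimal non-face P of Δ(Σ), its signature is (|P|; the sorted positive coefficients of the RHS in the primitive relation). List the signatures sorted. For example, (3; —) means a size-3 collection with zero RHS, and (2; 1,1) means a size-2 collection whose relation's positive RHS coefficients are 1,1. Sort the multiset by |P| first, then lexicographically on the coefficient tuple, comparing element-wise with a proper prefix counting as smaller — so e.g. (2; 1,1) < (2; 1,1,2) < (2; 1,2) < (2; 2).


Primitive collections (22):

  P = {1,10}:  v_{1} + v_{10} = 0  ⟹  sig = (2; —)
  P = {3,8}:  v_{3} + v_{8} = 0  ⟹  sig = (2; —)
  P = {0,3}:  v_{0} + v_{3} = v_{1}  ⟹  sig = (2; 1)
  P = {0,10}:  v_{0} + v_{10} = v_{8}  ⟹  sig = (2; 1)
  P = {1,8}:  v_{1} + v_{8} = v_{0}  ⟹  sig = (2; 1)
  P = {2,4}:  v_{2} + v_{4} = v_{8}  ⟹  sig = (2; 1)
  P = {2,9}:  v_{2} + v_{9} = v_{6}  ⟹  sig = (2; 1)
  P = {5,6}:  v_{5} + v_{6} = v_{10}  ⟹  sig = (2; 1)
  P = {1,6}:  v_{1} + v_{6} = v_{4} + v_{7}  ⟹  sig = (2; 1,1)
  P = {2,3}:  v_{2} + v_{3} = v_{5} + v_{7}  ⟹  sig = (2; 1,1)
  P = {8,9}:  v_{8} + v_{9} = v_{4} + v_{6}  ⟹  sig = (2; 1,1)
  P = {0,6}:  v_{0} + v_{6} = v_{4} + v_{7} + v_{8}  ⟹  sig = (2; 1,1,1)
  P = {1,2}:  v_{1} + v_{2} = v_{0} + v_{5} + v_{7}  ⟹  sig = (2; 1,1,1)
  P = {2,6}:  v_{2} + v_{6} = v_{7} + v_{8} + v_{10}  ⟹  sig = (2; 1,1,1)
  P = {5,9}:  v_{5} + v_{9} = v_{3} + v_{4} + v_{10}  ⟹  sig = (2; 1,1,1)
  P = {1,9}:  v_{1} + v_{9} = v_{3} + 2·v_{4} + v_{7}  ⟹  sig = (2; 1,1,2)
  P = {0,9}:  v_{0} + v_{9} = 2·v_{4} + v_{7}  ⟹  sig = (2; 1,2)
  P = {4,5,7}:  v_{4} + v_{5} + v_{7} = 0  ⟹  sig = (3; —)
  P = {3,4,6}:  v_{3} + v_{4} + v_{6} = v_{9}  ⟹  sig = (3; 1)
  P = {4,7,10}:  v_{4} + v_{7} + v_{10} = v_{6}  ⟹  sig = (3; 1)
  P = {5,7,8}:  v_{5} + v_{7} + v_{8} = v_{2}  ⟹  sig = (3; 1)
  P = {7,9,10}:  v_{7} + v_{9} + v_{10} = v_{3} + 2·v_{6}  ⟹  sig = (3; 1,2)

Hence PRS(X_Σ) =
    |P|=2: 17 collections, coeffs (), (), (1), (1), (1), (1), (1), (1), (1,1), (1,1), (1,1), (1,1,1), (1,1,1), (1,1,1), (1,1,1), (1,1,2), (1,2)
    |P|=3: 5 collections, coeffs (), (1), (1), (1), (1,2)
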